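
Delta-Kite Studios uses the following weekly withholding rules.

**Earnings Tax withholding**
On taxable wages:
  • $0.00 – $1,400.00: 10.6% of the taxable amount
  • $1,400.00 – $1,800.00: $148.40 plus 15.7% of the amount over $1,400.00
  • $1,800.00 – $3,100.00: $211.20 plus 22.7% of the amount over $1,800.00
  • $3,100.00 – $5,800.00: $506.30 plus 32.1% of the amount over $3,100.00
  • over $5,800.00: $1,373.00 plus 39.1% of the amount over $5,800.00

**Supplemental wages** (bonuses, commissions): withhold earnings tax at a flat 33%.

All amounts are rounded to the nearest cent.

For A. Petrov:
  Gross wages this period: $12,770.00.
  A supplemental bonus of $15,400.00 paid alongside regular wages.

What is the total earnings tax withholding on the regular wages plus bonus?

Earnings Tax: taxable = $12,770.00
  $1,373.00 + 39.1% × ($12,770.00 − $5,800.00) = $1,373.00 + 39.1% × $6,970.00 = $4,098.27
Supplemental (33% flat on bonus): 33% × $15,400.00 = $5,082.00
Total earnings tax: $4,098.27 + $5,082.00 = $9,180.27

$9,180.27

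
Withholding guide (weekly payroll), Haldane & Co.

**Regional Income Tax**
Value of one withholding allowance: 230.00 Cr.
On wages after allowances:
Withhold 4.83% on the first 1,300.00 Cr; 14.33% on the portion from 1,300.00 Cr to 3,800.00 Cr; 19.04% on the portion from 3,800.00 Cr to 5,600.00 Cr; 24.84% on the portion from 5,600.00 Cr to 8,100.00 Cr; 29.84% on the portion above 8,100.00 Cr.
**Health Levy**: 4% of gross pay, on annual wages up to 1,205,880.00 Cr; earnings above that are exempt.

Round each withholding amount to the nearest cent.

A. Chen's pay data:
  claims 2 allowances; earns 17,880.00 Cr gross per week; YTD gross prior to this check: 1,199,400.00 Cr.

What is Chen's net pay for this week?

Regional Income Tax: taxable = 17,880.00 Cr − 2×230.00 Cr = 17,420.00 Cr
  1,384.76 Cr + 29.84% × (17,420.00 Cr − 8,100.00 Cr) = 1,384.76 Cr + 29.84% × 9,320.00 Cr = 4,165.85 Cr
Health Levy: cap 1,205,880.00 Cr − YTD 1,199,400.00 Cr = 6,480.00 Cr subject; 4% × 6,480.00 Cr = 259.20 Cr
Total withheld: 4,165.85 Cr + 259.20 Cr = 4,425.05 Cr
Net pay: 17,880.00 Cr − 4,425.05 Cr = 13,454.95 Cr

13,454.95 Cr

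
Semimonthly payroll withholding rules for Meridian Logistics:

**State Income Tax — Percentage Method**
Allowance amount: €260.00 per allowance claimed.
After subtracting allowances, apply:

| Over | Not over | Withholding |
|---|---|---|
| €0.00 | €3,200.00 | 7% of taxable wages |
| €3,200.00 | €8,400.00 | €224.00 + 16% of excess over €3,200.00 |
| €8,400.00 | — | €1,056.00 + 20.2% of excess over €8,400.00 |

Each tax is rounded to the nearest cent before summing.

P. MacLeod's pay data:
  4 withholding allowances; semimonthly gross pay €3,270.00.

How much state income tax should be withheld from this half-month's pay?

State Income Tax: taxable = €3,270.00 − 4×€260.00 = €2,230.00
  7% × €2,230.00 = €156.10

€156.10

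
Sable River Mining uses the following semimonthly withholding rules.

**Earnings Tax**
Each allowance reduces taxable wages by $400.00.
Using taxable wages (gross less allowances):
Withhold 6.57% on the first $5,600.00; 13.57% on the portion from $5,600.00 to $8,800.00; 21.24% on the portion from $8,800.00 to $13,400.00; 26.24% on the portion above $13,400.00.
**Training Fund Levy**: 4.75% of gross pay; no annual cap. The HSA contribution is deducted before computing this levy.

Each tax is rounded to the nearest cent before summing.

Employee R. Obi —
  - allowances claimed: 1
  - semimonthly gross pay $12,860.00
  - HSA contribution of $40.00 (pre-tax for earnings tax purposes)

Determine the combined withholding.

Earnings Tax: taxable = $12,860.00 − $40.00 − 1×$400.00 = $12,420.00
  $802.16 + 21.24% × ($12,420.00 − $8,800.00) = $802.16 + 21.24% × $3,620.00 = $1,571.05
Training Fund Levy: 4.75% × $12,820.00 = $608.95
Total: $1,571.05 + $608.95 = $2,180.00

$2,180.00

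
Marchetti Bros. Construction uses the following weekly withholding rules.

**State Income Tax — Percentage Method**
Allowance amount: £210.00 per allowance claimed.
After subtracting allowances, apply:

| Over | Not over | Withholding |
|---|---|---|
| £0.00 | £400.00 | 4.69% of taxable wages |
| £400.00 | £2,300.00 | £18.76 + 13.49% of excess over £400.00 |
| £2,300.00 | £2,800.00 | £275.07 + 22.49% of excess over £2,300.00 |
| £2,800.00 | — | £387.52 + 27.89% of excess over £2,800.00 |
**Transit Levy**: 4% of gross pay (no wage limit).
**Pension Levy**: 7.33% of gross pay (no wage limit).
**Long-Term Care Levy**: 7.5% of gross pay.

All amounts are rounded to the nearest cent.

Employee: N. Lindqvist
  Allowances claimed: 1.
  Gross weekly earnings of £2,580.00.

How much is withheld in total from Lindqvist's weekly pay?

£776.62

State Income Tax: taxable = £2,580.00 − 1×£210.00 = £2,370.00
  £275.07 + 22.49% × (£2,370.00 − £2,300.00) = £275.07 + 22.49% × £70.00 = £290.81
Transit Levy: 4% × £2,580.00 = £103.20
Pension Levy: 7.33% × £2,580.00 = £189.11
Long-Term Care Levy: 7.5% × £2,580.00 = £193.50
Total: £290.81 + £103.20 + £189.11 + £193.50 = £776.62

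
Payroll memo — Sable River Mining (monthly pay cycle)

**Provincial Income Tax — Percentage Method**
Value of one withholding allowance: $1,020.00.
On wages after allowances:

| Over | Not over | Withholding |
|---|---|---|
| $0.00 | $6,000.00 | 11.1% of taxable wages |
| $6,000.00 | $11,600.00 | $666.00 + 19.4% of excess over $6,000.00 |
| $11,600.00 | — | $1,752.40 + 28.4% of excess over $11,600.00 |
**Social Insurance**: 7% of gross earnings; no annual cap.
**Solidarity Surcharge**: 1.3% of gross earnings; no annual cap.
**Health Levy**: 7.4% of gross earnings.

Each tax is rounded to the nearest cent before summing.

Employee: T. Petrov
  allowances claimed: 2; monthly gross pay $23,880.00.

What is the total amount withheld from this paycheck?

$8,409.72

Provincial Income Tax: taxable = $23,880.00 − 2×$1,020.00 = $21,840.00
  $1,752.40 + 28.4% × ($21,840.00 − $11,600.00) = $1,752.40 + 28.4% × $10,240.00 = $4,660.56
Social Insurance: 7% × $23,880.00 = $1,671.60
Solidarity Surcharge: 1.3% × $23,880.00 = $310.44
Health Levy: 7.4% × $23,880.00 = $1,767.12
Total: $4,660.56 + $1,671.60 + $310.44 + $1,767.12 = $8,409.72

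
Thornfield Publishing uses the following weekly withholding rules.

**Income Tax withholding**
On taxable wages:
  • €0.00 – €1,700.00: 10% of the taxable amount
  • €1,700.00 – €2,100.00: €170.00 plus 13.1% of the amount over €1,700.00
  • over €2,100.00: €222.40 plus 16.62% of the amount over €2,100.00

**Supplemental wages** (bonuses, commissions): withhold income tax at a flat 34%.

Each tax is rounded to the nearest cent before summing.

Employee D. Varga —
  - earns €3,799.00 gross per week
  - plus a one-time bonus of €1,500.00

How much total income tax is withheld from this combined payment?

€1,014.77

Income Tax: taxable = €3,799.00
  €222.40 + 16.62% × (€3,799.00 − €2,100.00) = €222.40 + 16.62% × €1,699.00 = €504.77
Supplemental (34% flat on bonus): 34% × €1,500.00 = €510.00
Total income tax: €504.77 + €510.00 = €1,014.77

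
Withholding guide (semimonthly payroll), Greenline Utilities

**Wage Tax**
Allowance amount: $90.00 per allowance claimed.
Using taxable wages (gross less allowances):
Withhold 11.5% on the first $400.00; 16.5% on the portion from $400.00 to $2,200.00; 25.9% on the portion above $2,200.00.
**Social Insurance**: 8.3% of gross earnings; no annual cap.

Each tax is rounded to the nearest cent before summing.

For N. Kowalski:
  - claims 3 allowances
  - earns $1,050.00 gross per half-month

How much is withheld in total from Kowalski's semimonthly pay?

$195.85

Wage Tax: taxable = $1,050.00 − 3×$90.00 = $780.00
  $46.00 + 16.5% × ($780.00 − $400.00) = $46.00 + 16.5% × $380.00 = $108.70
Social Insurance: 8.3% × $1,050.00 = $87.15
Total: $108.70 + $87.15 = $195.85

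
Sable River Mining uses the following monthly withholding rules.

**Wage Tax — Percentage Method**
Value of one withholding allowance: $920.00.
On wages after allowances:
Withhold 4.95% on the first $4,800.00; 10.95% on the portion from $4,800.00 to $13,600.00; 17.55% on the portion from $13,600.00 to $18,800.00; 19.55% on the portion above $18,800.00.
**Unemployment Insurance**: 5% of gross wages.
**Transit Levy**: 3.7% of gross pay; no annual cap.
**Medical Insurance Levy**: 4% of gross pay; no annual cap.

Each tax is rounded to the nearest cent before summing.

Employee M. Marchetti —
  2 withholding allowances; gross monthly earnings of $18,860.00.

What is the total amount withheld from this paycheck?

Wage Tax: taxable = $18,860.00 − 2×$920.00 = $17,020.00
  $1,201.20 + 17.55% × ($17,020.00 − $13,600.00) = $1,201.20 + 17.55% × $3,420.00 = $1,801.41
Unemployment Insurance: 5% × $18,860.00 = $943.00
Transit Levy: 3.7% × $18,860.00 = $697.82
Medical Insurance Levy: 4% × $18,860.00 = $754.40
Total: $1,801.41 + $943.00 + $697.82 + $754.40 = $4,196.63

$4,196.63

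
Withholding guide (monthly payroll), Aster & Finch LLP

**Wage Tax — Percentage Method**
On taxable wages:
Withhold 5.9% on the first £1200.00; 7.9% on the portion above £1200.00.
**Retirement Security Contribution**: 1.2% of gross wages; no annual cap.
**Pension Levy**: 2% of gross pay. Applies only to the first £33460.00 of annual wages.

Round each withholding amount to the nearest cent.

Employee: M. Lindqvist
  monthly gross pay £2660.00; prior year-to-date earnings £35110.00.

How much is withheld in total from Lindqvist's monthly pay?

£218.06

Wage Tax: taxable = £2660.00
  £70.80 + 7.9% × (£2660.00 − £1200.00) = £70.80 + 7.9% × £1460.00 = £186.14
Retirement Security Contribution: 1.2% × £2660.00 = £31.92
Pension Levy: YTD £35110.00 ≥ cap £33460.00 → £0.00
Total: £186.14 + £31.92 + £0.00 = £218.06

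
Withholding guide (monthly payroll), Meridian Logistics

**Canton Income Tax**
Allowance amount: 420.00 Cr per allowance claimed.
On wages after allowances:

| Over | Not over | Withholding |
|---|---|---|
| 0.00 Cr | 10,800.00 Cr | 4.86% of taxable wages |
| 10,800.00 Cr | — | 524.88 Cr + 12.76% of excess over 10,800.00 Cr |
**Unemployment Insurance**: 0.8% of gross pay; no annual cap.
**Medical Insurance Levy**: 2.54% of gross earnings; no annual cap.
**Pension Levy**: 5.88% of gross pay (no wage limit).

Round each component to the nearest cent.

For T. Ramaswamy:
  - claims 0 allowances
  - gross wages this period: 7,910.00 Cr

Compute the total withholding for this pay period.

Canton Income Tax: taxable = 7,910.00 Cr
  4.86% × 7,910.00 Cr = 384.43 Cr
Unemployment Insurance: 0.8% × 7,910.00 Cr = 63.28 Cr
Medical Insurance Levy: 2.54% × 7,910.00 Cr = 200.91 Cr
Pension Levy: 5.88% × 7,910.00 Cr = 465.11 Cr
Total: 384.43 Cr + 63.28 Cr + 200.91 Cr + 465.11 Cr = 1,113.73 Cr

1,113.73 Cr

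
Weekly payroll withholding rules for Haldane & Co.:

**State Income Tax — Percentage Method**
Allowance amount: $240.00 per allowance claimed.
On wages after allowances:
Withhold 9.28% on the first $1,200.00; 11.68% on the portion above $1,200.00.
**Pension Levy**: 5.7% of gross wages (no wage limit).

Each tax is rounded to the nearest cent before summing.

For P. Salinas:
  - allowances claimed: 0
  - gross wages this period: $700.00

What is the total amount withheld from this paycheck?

$104.86

State Income Tax: taxable = $700.00
  9.28% × $700.00 = $64.96
Pension Levy: 5.7% × $700.00 = $39.90
Total: $64.96 + $39.90 = $104.86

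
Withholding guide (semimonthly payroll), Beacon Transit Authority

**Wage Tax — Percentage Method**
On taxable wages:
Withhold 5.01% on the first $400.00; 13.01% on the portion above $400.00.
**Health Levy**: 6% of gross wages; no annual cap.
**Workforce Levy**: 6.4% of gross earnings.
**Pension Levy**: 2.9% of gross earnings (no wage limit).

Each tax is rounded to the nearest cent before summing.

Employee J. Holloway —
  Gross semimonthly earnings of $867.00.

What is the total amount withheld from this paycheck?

$213.45

Wage Tax: taxable = $867.00
  $20.04 + 13.01% × ($867.00 − $400.00) = $20.04 + 13.01% × $467.00 = $80.80
Health Levy: 6% × $867.00 = $52.02
Workforce Levy: 6.4% × $867.00 = $55.49
Pension Levy: 2.9% × $867.00 = $25.14
Total: $80.80 + $52.02 + $55.49 + $25.14 = $213.45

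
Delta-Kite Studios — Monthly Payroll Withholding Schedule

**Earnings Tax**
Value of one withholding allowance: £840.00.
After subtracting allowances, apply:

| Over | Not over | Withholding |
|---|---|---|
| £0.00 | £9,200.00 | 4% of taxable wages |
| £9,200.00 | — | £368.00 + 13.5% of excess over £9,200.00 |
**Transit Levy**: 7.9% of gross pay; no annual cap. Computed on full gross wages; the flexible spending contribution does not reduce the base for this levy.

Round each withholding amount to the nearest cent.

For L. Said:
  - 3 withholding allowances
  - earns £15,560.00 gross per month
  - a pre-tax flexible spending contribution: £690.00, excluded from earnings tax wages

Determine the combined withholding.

Earnings Tax: taxable = £15,560.00 − £690.00 − 3×£840.00 = £12,350.00
  £368.00 + 13.5% × (£12,350.00 − £9,200.00) = £368.00 + 13.5% × £3,150.00 = £793.25
Transit Levy: 7.9% × £15,560.00 = £1,229.24
Total: £793.25 + £1,229.24 = £2,022.49

£2,022.49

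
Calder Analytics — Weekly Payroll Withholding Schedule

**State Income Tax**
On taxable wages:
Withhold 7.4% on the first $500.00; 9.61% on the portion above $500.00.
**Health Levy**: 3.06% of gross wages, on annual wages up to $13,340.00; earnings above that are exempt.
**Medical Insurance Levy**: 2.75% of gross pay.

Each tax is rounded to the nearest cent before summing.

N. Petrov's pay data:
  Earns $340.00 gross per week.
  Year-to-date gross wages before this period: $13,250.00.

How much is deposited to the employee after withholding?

$302.74

State Income Tax: taxable = $340.00
  7.4% × $340.00 = $25.16
Health Levy: cap $13,340.00 − YTD $13,250.00 = $90.00 subject; 3.06% × $90.00 = $2.75
Medical Insurance Levy: 2.75% × $340.00 = $9.35
Total withheld: $25.16 + $2.75 + $9.35 = $37.26
Net pay: $340.00 − $37.26 = $302.74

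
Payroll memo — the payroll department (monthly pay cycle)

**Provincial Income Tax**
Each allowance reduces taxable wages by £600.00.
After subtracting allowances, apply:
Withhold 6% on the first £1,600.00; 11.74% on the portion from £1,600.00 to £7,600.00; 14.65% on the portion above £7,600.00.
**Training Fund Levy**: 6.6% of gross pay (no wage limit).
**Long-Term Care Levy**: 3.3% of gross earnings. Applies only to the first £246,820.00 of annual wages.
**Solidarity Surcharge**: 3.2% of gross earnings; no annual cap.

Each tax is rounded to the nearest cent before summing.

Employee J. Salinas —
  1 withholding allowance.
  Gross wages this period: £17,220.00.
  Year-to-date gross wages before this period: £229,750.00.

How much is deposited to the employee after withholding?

£12,847.30

Provincial Income Tax: taxable = £17,220.00 − 1×£600.00 = £16,620.00
  £800.40 + 14.65% × (£16,620.00 − £7,600.00) = £800.40 + 14.65% × £9,020.00 = £2,121.83
Training Fund Levy: 6.6% × £17,220.00 = £1,136.52
Long-Term Care Levy: cap £246,820.00 − YTD £229,750.00 = £17,070.00 subject; 3.3% × £17,070.00 = £563.31
Solidarity Surcharge: 3.2% × £17,220.00 = £551.04
Total withheld: £2,121.83 + £1,136.52 + £563.31 + £551.04 = £4,372.70
Net pay: £17,220.00 − £4,372.70 = £12,847.30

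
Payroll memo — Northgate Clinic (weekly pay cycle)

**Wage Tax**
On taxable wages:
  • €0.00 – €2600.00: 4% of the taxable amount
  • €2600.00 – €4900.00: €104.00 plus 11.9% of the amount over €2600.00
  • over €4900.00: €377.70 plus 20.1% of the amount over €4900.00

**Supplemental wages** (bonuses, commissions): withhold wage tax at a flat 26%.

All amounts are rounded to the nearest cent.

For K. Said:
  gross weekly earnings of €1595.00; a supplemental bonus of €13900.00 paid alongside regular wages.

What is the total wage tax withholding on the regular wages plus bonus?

€3677.80

Wage Tax: taxable = €1595.00
  4% × €1595.00 = €63.80
Supplemental (26% flat on bonus): 26% × €13900.00 = €3614.00
Total wage tax: €63.80 + €3614.00 = €3677.80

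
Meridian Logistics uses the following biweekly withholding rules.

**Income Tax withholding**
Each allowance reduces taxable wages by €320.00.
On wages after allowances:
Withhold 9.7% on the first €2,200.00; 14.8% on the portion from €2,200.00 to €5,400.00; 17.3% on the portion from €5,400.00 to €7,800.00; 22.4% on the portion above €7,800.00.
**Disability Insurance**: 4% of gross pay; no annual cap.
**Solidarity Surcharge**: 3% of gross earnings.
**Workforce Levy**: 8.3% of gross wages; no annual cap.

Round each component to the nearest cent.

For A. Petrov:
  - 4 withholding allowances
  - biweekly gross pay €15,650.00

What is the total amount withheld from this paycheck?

Income Tax: taxable = €15,650.00 − 4×€320.00 = €14,370.00
  €1,102.20 + 22.4% × (€14,370.00 − €7,800.00) = €1,102.20 + 22.4% × €6,570.00 = €2,573.88
Disability Insurance: 4% × €15,650.00 = €626.00
Solidarity Surcharge: 3% × €15,650.00 = €469.50
Workforce Levy: 8.3% × €15,650.00 = €1,298.95
Total: €2,573.88 + €626.00 + €469.50 + €1,298.95 = €4,968.33

€4,968.33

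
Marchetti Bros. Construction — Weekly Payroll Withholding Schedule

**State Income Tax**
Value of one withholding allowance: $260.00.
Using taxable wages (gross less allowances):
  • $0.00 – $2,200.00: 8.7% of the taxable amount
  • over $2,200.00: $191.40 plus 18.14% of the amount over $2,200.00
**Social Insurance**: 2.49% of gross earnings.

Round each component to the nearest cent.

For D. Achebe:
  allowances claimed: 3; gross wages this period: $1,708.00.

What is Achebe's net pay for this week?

State Income Tax: taxable = $1,708.00 − 3×$260.00 = $928.00
  8.7% × $928.00 = $80.74
Social Insurance: 2.49% × $1,708.00 = $42.53
Total withheld: $80.74 + $42.53 = $123.27
Net pay: $1,708.00 − $123.27 = $1,584.73

$1,584.73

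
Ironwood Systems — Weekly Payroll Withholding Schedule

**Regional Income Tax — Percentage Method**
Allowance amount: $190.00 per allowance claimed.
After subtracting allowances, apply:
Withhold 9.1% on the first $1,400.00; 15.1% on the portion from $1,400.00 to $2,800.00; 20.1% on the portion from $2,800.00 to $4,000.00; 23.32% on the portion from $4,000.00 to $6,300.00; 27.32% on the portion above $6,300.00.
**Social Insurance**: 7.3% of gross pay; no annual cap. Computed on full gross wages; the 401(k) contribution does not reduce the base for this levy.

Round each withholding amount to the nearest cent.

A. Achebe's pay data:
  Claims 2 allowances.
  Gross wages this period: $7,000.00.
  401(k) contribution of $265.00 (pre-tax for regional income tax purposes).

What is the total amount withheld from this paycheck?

Regional Income Tax: taxable = $7,000.00 − $265.00 − 2×$190.00 = $6,355.00
  $1,116.36 + 27.32% × ($6,355.00 − $6,300.00) = $1,116.36 + 27.32% × $55.00 = $1,131.39
Social Insurance: 7.3% × $7,000.00 = $511.00
Total: $1,131.39 + $511.00 = $1,642.39

$1,642.39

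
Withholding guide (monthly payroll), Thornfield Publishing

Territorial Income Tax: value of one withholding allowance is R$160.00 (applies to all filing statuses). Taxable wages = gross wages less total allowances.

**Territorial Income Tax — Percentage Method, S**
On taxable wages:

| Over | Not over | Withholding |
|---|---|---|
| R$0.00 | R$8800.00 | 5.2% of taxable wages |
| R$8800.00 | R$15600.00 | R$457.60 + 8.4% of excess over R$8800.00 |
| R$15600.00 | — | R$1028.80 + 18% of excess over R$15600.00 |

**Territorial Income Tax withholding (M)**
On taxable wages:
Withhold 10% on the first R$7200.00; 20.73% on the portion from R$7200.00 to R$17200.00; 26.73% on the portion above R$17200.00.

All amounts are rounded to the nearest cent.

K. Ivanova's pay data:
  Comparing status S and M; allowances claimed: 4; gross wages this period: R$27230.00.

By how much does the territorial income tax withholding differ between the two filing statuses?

R$2295.95

Territorial Income Tax (S): taxable = R$27230.00 − 4×R$160.00 = R$26590.00
  R$1028.80 + 18% × (R$26590.00 − R$15600.00) = R$1028.80 + 18% × R$10990.00 = R$3007.00
Territorial Income Tax (M): taxable = R$27230.00 − 4×R$160.00 = R$26590.00
  R$2793.00 + 26.73% × (R$26590.00 − R$17200.00) = R$2793.00 + 26.73% × R$9390.00 = R$5302.95
Difference: |R$3007.00 − R$5302.95| = R$2295.95 (higher under M)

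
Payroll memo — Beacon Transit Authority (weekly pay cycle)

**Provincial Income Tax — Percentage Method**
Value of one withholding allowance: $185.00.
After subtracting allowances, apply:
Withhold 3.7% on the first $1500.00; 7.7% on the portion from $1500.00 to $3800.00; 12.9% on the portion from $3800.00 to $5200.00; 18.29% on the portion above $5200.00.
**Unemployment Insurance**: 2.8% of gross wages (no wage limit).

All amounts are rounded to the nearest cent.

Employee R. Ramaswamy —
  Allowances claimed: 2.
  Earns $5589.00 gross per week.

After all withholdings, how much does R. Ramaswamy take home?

$5015.83

Provincial Income Tax: taxable = $5589.00 − 2×$185.00 = $5219.00
  $413.20 + 18.29% × ($5219.00 − $5200.00) = $413.20 + 18.29% × $19.00 = $416.68
Unemployment Insurance: 2.8% × $5589.00 = $156.49
Total withheld: $416.68 + $156.49 = $573.17
Net pay: $5589.00 − $573.17 = $5015.83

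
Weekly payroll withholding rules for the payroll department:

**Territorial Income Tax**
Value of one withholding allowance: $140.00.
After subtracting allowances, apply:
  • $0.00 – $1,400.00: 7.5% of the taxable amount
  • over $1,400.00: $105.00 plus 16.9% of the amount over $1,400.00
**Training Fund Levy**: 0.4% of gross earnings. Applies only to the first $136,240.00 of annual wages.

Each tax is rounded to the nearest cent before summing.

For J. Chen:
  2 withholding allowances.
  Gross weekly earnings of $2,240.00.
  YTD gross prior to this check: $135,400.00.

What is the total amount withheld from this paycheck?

Territorial Income Tax: taxable = $2,240.00 − 2×$140.00 = $1,960.00
  $105.00 + 16.9% × ($1,960.00 − $1,400.00) = $105.00 + 16.9% × $560.00 = $199.64
Training Fund Levy: cap $136,240.00 − YTD $135,400.00 = $840.00 subject; 0.4% × $840.00 = $3.36
Total: $199.64 + $3.36 = $203.00

$203.00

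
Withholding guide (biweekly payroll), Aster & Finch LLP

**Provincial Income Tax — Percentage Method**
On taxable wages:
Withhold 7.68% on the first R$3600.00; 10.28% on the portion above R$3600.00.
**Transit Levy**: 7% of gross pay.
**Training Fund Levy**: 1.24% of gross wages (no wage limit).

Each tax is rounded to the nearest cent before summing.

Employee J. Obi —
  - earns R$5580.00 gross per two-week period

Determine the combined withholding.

Provincial Income Tax: taxable = R$5580.00
  R$276.48 + 10.28% × (R$5580.00 − R$3600.00) = R$276.48 + 10.28% × R$1980.00 = R$480.02
Transit Levy: 7% × R$5580.00 = R$390.60
Training Fund Levy: 1.24% × R$5580.00 = R$69.19
Total: R$480.02 + R$390.60 + R$69.19 = R$939.81

R$939.81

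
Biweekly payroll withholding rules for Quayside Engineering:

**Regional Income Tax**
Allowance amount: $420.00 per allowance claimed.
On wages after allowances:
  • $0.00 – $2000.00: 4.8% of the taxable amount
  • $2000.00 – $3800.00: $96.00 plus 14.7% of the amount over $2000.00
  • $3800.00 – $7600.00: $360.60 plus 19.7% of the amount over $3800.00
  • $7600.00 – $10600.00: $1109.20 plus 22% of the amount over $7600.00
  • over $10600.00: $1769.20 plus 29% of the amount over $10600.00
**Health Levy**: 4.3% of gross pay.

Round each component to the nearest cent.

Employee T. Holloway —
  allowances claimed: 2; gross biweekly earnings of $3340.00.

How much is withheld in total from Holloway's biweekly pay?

$313.12

Regional Income Tax: taxable = $3340.00 − 2×$420.00 = $2500.00
  $96.00 + 14.7% × ($2500.00 − $2000.00) = $96.00 + 14.7% × $500.00 = $169.50
Health Levy: 4.3% × $3340.00 = $143.62
Total: $169.50 + $143.62 = $313.12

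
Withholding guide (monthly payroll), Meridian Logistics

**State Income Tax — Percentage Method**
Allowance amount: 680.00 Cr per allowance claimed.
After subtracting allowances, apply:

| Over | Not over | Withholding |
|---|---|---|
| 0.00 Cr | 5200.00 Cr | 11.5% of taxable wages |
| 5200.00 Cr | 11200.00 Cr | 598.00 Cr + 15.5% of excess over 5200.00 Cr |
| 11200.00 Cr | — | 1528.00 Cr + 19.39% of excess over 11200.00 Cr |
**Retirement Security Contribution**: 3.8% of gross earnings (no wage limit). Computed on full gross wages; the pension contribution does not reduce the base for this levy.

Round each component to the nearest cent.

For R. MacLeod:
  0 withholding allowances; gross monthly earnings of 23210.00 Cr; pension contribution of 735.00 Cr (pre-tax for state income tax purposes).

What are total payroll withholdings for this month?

4596.20 Cr

State Income Tax: taxable = 23210.00 Cr − 735.00 Cr = 22475.00 Cr
  1528.00 Cr + 19.39% × (22475.00 Cr − 11200.00 Cr) = 1528.00 Cr + 19.39% × 11275.00 Cr = 3714.22 Cr
Retirement Security Contribution: 3.8% × 23210.00 Cr = 881.98 Cr
Total: 3714.22 Cr + 881.98 Cr = 4596.20 Cr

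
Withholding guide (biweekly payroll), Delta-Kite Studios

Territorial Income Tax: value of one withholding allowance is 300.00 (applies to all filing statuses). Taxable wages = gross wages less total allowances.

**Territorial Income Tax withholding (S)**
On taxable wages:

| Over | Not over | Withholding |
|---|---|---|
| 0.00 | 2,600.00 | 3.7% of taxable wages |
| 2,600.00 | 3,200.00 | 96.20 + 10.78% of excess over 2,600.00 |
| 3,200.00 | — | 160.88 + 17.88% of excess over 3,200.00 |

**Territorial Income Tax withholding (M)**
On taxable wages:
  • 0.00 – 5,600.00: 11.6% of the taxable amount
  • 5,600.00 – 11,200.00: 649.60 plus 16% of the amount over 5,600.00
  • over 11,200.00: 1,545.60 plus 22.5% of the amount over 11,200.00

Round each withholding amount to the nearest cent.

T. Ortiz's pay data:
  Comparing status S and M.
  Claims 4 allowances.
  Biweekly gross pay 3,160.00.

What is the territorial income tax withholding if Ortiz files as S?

Territorial Income Tax (S): taxable = 3,160.00 − 4×300.00 = 1,960.00
  3.7% × 1,960.00 = 72.52

72.52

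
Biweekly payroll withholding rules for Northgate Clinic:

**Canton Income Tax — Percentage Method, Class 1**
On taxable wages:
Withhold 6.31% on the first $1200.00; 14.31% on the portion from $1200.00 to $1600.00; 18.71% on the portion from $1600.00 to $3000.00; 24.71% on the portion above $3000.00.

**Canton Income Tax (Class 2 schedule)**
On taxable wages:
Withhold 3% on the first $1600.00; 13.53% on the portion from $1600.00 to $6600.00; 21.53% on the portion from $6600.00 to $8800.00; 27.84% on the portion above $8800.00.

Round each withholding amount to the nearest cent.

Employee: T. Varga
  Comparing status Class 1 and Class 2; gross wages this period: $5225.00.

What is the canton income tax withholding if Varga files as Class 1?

$944.70

Canton Income Tax (Class 1): taxable = $5225.00
  $394.90 + 24.71% × ($5225.00 − $3000.00) = $394.90 + 24.71% × $2225.00 = $944.70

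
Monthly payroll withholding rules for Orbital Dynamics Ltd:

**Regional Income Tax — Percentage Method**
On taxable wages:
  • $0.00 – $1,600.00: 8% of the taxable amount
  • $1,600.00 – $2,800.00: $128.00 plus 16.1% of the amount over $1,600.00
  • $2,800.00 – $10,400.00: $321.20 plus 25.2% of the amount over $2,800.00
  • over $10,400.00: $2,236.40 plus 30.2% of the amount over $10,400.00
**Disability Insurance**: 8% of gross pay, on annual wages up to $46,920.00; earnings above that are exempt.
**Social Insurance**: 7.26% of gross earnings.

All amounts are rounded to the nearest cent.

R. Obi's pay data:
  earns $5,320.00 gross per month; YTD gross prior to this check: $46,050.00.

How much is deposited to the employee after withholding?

Regional Income Tax: taxable = $5,320.00
  $321.20 + 25.2% × ($5,320.00 − $2,800.00) = $321.20 + 25.2% × $2,520.00 = $956.24
Disability Insurance: cap $46,920.00 − YTD $46,050.00 = $870.00 subject; 8% × $870.00 = $69.60
Social Insurance: 7.26% × $5,320.00 = $386.23
Total withheld: $956.24 + $69.60 + $386.23 = $1,412.07
Net pay: $5,320.00 − $1,412.07 = $3,907.93

$3,907.93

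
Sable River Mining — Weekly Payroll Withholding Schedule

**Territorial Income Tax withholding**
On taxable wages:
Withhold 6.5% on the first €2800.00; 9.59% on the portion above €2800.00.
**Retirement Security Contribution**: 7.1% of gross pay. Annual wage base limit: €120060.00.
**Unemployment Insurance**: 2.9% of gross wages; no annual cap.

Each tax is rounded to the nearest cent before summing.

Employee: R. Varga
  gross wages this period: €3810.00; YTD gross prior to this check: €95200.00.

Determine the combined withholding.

Territorial Income Tax: taxable = €3810.00
  €182.00 + 9.59% × (€3810.00 − €2800.00) = €182.00 + 9.59% × €1010.00 = €278.86
Retirement Security Contribution: 7.1% × €3810.00 = €270.51
Unemployment Insurance: 2.9% × €3810.00 = €110.49
Total: €278.86 + €270.51 + €110.49 = €659.86

€659.86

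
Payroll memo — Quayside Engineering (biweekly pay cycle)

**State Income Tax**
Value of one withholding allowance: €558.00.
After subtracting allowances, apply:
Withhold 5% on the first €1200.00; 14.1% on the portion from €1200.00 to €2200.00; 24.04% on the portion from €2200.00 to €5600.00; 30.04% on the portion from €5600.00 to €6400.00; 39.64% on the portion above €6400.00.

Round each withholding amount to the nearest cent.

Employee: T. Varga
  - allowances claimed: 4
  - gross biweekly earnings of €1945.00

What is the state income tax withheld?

State Income Tax: taxable = €1945.00 − 4×€558.00 = €-287.00
  Taxable ≤ 0 → €0.00

€0.00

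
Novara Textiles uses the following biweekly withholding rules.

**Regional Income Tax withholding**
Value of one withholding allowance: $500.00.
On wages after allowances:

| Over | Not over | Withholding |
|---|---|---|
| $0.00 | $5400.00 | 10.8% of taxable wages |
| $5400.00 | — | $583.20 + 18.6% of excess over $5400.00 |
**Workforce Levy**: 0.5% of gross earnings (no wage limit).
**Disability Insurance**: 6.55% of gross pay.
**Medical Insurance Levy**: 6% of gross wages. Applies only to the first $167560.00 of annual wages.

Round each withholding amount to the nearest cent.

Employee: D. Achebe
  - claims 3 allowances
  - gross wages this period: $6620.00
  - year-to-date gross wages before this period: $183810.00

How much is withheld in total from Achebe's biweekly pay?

$1019.67

Regional Income Tax: taxable = $6620.00 − 3×$500.00 = $5120.00
  10.8% × $5120.00 = $552.96
Workforce Levy: 0.5% × $6620.00 = $33.10
Disability Insurance: 6.55% × $6620.00 = $433.61
Medical Insurance Levy: YTD $183810.00 ≥ cap $167560.00 → $0.00
Total: $552.96 + $33.10 + $433.61 + $0.00 = $1019.67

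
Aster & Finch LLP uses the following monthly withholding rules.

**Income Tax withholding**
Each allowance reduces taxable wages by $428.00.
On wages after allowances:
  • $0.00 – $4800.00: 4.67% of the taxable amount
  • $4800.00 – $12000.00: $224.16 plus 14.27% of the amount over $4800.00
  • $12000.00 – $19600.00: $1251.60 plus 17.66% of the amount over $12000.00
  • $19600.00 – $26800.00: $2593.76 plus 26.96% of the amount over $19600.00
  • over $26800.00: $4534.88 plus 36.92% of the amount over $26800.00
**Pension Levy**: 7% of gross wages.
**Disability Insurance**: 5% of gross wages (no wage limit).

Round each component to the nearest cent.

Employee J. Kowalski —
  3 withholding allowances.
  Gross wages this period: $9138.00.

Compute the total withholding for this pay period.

$1756.53

Income Tax: taxable = $9138.00 − 3×$428.00 = $7854.00
  $224.16 + 14.27% × ($7854.00 − $4800.00) = $224.16 + 14.27% × $3054.00 = $659.97
Pension Levy: 7% × $9138.00 = $639.66
Disability Insurance: 5% × $9138.00 = $456.90
Total: $659.97 + $639.66 + $456.90 = $1756.53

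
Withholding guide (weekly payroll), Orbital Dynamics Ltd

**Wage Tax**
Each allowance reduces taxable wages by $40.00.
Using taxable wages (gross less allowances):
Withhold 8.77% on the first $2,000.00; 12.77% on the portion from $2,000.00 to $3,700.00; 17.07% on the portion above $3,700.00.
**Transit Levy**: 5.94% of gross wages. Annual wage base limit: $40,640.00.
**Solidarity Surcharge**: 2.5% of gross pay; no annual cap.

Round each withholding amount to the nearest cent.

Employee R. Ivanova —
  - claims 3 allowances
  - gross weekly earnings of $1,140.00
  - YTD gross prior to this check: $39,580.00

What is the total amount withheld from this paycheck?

Wage Tax: taxable = $1,140.00 − 3×$40.00 = $1,020.00
  8.77% × $1,020.00 = $89.45
Transit Levy: cap $40,640.00 − YTD $39,580.00 = $1,060.00 subject; 5.94% × $1,060.00 = $62.96
Solidarity Surcharge: 2.5% × $1,140.00 = $28.50
Total: $89.45 + $62.96 + $28.50 = $180.91

$180.91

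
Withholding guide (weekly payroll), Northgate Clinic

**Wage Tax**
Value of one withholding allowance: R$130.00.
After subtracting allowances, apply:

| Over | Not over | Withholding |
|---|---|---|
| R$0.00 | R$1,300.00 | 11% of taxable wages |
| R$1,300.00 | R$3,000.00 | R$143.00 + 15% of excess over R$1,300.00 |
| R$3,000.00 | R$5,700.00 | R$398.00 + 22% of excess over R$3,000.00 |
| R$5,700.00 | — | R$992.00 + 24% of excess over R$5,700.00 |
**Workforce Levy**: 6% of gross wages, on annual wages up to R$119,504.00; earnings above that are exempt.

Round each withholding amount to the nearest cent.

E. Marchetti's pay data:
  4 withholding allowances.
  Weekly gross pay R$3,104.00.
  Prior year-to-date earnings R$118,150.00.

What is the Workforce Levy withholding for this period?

Workforce Levy: cap R$119,504.00 − YTD R$118,150.00 = R$1,354.00 subject; 6% × R$1,354.00 = R$81.24

R$81.24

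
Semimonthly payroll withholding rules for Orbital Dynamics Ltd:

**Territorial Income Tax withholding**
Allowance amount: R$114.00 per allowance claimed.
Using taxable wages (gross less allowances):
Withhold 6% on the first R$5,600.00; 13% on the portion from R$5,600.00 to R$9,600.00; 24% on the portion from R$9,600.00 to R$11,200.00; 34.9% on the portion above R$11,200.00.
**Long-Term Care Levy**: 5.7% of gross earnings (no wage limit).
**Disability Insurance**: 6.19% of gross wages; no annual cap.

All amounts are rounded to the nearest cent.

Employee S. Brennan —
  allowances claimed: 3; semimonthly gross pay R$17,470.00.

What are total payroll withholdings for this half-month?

Territorial Income Tax: taxable = R$17,470.00 − 3×R$114.00 = R$17,128.00
  R$1,240.00 + 34.9% × (R$17,128.00 − R$11,200.00) = R$1,240.00 + 34.9% × R$5,928.00 = R$3,308.87
Long-Term Care Levy: 5.7% × R$17,470.00 = R$995.79
Disability Insurance: 6.19% × R$17,470.00 = R$1,081.39
Total: R$3,308.87 + R$995.79 + R$1,081.39 = R$5,386.05

R$5,386.05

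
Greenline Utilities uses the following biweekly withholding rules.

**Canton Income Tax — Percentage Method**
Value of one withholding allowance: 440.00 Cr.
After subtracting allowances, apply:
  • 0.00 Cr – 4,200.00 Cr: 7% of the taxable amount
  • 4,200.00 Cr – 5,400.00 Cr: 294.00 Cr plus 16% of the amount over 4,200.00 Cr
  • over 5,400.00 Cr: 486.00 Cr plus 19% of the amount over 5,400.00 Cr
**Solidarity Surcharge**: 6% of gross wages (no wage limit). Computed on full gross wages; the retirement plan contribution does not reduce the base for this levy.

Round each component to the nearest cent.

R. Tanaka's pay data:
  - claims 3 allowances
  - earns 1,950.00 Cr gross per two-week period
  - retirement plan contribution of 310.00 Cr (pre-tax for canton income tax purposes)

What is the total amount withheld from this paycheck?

139.40 Cr

Canton Income Tax: taxable = 1,950.00 Cr − 310.00 Cr − 3×440.00 Cr = 320.00 Cr
  7% × 320.00 Cr = 22.40 Cr
Solidarity Surcharge: 6% × 1,950.00 Cr = 117.00 Cr
Total: 22.40 Cr + 117.00 Cr = 139.40 Cr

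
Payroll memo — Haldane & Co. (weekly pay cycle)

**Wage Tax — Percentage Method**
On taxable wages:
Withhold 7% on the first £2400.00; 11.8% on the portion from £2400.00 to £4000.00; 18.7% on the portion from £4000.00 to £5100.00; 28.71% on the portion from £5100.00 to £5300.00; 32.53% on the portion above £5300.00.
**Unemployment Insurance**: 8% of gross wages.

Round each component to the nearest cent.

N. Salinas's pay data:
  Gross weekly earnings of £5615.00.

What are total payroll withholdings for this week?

Wage Tax: taxable = £5615.00
  £619.92 + 32.53% × (£5615.00 − £5300.00) = £619.92 + 32.53% × £315.00 = £722.39
Unemployment Insurance: 8% × £5615.00 = £449.20
Total: £722.39 + £449.20 = £1171.59

£1171.59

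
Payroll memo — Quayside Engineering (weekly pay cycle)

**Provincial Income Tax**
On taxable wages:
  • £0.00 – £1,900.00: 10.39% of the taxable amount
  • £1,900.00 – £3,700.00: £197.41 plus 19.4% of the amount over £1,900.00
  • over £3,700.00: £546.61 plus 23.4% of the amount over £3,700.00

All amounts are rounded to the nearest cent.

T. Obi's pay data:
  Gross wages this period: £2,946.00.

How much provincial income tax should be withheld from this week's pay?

Provincial Income Tax: taxable = £2,946.00
  £197.41 + 19.4% × (£2,946.00 − £1,900.00) = £197.41 + 19.4% × £1,046.00 = £400.33

£400.33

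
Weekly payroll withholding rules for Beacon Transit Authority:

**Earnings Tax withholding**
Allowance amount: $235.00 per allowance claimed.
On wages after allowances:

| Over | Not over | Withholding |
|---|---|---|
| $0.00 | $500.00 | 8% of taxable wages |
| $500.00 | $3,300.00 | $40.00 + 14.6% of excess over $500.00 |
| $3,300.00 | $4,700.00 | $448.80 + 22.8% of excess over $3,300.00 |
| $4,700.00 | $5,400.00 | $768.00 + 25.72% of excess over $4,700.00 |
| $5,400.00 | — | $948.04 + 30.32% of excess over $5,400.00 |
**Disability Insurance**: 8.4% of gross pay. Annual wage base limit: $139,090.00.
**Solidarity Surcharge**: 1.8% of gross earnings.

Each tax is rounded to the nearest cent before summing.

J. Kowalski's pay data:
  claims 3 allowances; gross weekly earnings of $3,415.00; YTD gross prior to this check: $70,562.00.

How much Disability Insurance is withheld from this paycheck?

$286.86

Disability Insurance: 8.4% × $3,415.00 = $286.86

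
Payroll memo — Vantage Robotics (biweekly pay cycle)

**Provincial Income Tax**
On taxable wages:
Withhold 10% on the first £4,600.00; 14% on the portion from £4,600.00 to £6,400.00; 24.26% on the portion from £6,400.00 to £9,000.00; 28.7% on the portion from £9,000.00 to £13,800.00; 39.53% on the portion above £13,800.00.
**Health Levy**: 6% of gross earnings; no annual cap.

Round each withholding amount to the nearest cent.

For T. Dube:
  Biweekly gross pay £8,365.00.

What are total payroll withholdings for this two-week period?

£1,690.61

Provincial Income Tax: taxable = £8,365.00
  £712.00 + 24.26% × (£8,365.00 − £6,400.00) = £712.00 + 24.26% × £1,965.00 = £1,188.71
Health Levy: 6% × £8,365.00 = £501.90
Total: £1,188.71 + £501.90 = £1,690.61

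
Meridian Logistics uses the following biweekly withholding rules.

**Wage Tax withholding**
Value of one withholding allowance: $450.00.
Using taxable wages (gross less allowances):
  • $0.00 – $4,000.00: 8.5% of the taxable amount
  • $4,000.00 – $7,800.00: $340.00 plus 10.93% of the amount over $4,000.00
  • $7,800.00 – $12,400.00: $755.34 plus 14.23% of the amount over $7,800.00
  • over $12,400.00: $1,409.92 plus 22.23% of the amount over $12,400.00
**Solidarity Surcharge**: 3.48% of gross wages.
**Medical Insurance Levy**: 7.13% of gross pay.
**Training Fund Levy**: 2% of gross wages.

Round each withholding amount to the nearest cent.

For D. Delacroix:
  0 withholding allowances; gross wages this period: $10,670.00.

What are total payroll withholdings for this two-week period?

$2,509.23

Wage Tax: taxable = $10,670.00
  $755.34 + 14.23% × ($10,670.00 − $7,800.00) = $755.34 + 14.23% × $2,870.00 = $1,163.74
Solidarity Surcharge: 3.48% × $10,670.00 = $371.32
Medical Insurance Levy: 7.13% × $10,670.00 = $760.77
Training Fund Levy: 2% × $10,670.00 = $213.40
Total: $1,163.74 + $371.32 + $760.77 + $213.40 = $2,509.23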